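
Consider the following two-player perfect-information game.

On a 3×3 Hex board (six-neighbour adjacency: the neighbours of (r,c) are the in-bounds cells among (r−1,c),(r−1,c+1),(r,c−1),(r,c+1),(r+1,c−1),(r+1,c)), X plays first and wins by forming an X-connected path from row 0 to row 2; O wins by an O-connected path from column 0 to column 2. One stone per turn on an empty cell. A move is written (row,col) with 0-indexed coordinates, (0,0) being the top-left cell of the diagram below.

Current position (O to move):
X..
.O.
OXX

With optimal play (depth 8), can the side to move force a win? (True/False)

p1 O@[X../.O./OXX]: (0,1)[XO./.O./OXX]+1* (0,2)[X.O/.O./OXX]+1 (1,0)[X../OO./OXX]+1 (1,2)[X../.OO/OXX]+1
p2 X@[XO./.O./OXX]: (0,2)[XOX/.O./OXX]-1* (1,0)[XO./XO./OXX]-1 (1,2)[XO./.OX/OXX]-1
p3 O@[XOX/.O./OXX]: (1,0)[XOX/OO./OXX]-1 (1,2)[XOX/.OO/OXX]+1*
p4 X@[XOX/.OO/OXX] terminal -1; root [X../.O./OXX] d8

O winning at [X../.O./OXX]: True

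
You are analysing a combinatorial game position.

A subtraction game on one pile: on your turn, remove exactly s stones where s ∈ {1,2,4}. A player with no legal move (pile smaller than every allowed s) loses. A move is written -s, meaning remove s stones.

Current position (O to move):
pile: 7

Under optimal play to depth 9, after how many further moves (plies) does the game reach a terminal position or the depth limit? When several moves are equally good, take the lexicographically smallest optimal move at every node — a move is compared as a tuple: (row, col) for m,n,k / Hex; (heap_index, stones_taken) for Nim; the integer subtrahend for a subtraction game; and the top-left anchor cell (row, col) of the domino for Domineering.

ply 1, O at 7 | -1=+1→6*; -2=-1→5; -4=+1→3
ply 2, X at 6 | -1=-1→5*; -2=-1→4; -4=-1→2
ply 3, O at 5 | -1=-1→4; -2=+1→3*; -4=-1→1
ply 4, X at 3 | -1=-1→2*; -2=-1→1
ply 5, O at 2 | -1=-1→1; -2=+1→0*
ply 6: 0 is terminal -1 (X); from 7 depth 9

PV length from [7]: 5 plies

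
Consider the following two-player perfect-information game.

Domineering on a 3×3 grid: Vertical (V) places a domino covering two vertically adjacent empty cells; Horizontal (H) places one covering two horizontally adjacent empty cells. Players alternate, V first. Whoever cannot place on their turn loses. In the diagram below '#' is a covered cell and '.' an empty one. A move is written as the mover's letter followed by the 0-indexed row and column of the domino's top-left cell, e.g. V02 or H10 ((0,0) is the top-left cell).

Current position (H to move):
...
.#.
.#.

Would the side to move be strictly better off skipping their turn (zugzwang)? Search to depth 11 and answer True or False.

zugzwang(.../.#./.#., H) = False

p1 H@[.../.#./.#.]: H00[##./.#./.#.]-1* H01[.##/.#./.#.]-1
p2 V@[##./.#./.#.]: V02[###/.##/.#.]+1* V10[##./##./##.]+1 V12[##./.##/.##]+1
p3 H@[###/.##/.#.] terminal -1; root [.../.#./.#.] d11
if H skipped the turn, V would face:
~ p1 V@[.../.#./.#.]: V00[#../##./.#.]+1* V02[..#/.##/.#.]+1 V10[.../##./##.]+1 V12[.../.##/.##]+1
~ p2 H@[#../##./.#.]: H01[###/##./.#.]-1*
~ p3 V@[###/##./.#.]: V12[###/###/.##]+1*
~ p4 H@[###/###/.##] terminal -1; root [.../.#./.#.] d11
compare (H): move=-1 vs pass=-1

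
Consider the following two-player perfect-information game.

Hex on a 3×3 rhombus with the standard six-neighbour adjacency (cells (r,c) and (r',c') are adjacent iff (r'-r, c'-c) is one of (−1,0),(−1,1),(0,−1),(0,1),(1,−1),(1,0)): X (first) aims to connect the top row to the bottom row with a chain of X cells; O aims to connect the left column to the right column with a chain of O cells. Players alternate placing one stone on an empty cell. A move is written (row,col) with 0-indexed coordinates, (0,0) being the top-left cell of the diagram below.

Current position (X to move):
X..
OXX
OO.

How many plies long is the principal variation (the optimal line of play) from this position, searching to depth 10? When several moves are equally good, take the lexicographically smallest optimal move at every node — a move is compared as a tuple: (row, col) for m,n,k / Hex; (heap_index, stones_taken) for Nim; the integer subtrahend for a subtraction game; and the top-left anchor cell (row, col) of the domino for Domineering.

PV length from [X../OXX/OO.]: 3 plies

ply 1, X at X../OXX/OO. | (0,1)=-1→XX./OXX/OO.; (0,2)=-1→X.X/OXX/OO.; (2,2)=+1→X../OXX/OOX*
ply 2, O at X../OXX/OOX | (0,1)=-1→XO./OXX/OOX*; (0,2)=-1→X.O/OXX/OOX
ply 3, X at XO./OXX/OOX | (0,2)=+1→XOX/OXX/OOX*
ply 4: XOX/OXX/OOX is terminal -1 (O); from X../OXX/OO. depth 10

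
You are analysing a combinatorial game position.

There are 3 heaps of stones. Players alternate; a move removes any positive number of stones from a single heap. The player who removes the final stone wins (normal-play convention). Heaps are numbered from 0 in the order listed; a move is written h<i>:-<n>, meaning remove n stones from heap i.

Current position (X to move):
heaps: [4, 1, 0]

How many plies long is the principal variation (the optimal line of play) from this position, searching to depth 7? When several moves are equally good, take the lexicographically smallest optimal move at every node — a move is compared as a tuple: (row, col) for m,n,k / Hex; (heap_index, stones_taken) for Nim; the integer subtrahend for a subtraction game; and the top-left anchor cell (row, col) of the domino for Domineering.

[(4,1,0)] X move#1: h0:-1:-1/(3,1,0), h0:-2:-1/(2,1,0), h0:-3:+1/(1,1,0)*, h0:-4:-1/(0,1,0), h1:-1:-1/(4,0,0)
[(1,1,0)] O move#2: h0:-1:-1/(0,1,0)*, h1:-1:-1/(1,0,0)
[(0,1,0)] X move#3: h1:-1:+1/(0,0,0)*
[(0,0,0)] end (terminal -1, O#4); searched (4,1,0) to 7

PV length from [(4,1,0)]: 3 plies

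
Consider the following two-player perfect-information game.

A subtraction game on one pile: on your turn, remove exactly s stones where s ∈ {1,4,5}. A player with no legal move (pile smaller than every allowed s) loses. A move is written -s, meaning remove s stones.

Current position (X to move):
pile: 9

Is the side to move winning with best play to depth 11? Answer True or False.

X winning at [9]: True

ply 1, X at 9 | -1=+1→8*; -4=-1→5; -5=-1→4
ply 2, O at 8 | -1=-1→7*; -4=-1→4; -5=-1→3
ply 3, X at 7 | -1=-1→6; -4=-1→3; -5=+1→2*
ply 4, O at 2 | -1=-1→1*
ply 5, X at 1 | -1=+1→0*
ply 6: 0 is terminal -1 (O); from 9 depth 11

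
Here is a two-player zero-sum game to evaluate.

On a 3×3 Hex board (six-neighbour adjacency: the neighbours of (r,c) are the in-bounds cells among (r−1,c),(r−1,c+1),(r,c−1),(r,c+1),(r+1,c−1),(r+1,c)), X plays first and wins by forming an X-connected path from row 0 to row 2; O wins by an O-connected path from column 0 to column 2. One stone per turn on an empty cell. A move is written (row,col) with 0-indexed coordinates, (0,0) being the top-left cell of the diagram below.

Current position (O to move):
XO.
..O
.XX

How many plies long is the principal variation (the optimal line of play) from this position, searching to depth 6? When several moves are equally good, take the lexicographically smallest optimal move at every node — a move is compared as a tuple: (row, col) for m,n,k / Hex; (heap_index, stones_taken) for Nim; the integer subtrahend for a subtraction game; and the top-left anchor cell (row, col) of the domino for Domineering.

ply 1, O at XO./..O/.XX | (0,2)=-1→XOO/..O/.XX; (1,0)=+1→XO./O.O/.XX*; (1,1)=+1→XO./.OO/.XX; (2,0)=-1→XO./..O/OXX
ply 2, X at XO./O.O/.XX | (0,2)=-1→XOX/O.O/.XX*; (1,1)=-1→XO./OXO/.XX; (2,0)=-1→XO./O.O/XXX
ply 3, O at XOX/O.O/.XX | (1,1)=+1→XOX/OOO/.XX*; (2,0)=-1→XOX/O.O/OXX
ply 4: XOX/OOO/.XX is terminal -1 (X); from XO./..O/.XX depth 6

PV length from [XO./..O/.XX]: 3 plies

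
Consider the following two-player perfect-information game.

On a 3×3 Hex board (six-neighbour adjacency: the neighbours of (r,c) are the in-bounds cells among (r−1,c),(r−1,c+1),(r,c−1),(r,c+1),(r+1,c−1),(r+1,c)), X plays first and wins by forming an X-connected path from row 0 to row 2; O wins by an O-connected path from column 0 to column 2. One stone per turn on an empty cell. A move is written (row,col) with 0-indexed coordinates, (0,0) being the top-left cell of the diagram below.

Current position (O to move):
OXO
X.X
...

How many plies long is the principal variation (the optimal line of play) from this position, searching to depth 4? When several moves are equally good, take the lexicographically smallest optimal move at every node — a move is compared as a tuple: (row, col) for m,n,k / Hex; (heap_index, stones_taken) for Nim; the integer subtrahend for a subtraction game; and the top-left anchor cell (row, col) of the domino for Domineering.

PV length from [OXO/X.X/...]: 2 plies

ply 1, O at OXO/X.X/... | (1,1)=-1→OXO/XOX/...*; (2,0)=-1→OXO/X.X/O..; (2,1)=-1→OXO/X.X/.O.; (2,2)=-1→OXO/X.X/..O
ply 2, X at OXO/XOX/... | (2,0)=+1→OXO/XOX/X..*; (2,1)=-1→OXO/XOX/.X.; (2,2)=-1→OXO/XOX/..X
ply 3: OXO/XOX/X.. is terminal -1 (O); from OXO/X.X/... depth 4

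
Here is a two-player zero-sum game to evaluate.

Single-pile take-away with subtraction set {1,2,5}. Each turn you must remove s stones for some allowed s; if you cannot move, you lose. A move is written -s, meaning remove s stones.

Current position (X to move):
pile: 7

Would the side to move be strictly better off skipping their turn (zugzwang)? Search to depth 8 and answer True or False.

zugzwang(7, X) = False

[7] X move#1: -1:+1/6*, -2:-1/5, -5:-1/2
[6] O move#2: -1:-1/5*, -2:-1/4, -5:-1/1
[5] X move#3: -1:-1/4, -2:+1/3*, -5:+1/0
[3] O move#4: -1:-1/2*, -2:-1/1
[2] X move#5: -1:-1/1, -2:+1/0*
[0] end (terminal -1, O#6); searched 7 to 8
pass branch (O moves first from the same position):
  | [7] O move#1: -1:+1/6*, -2:-1/5, -5:-1/2
  | [6] X move#2: -1:-1/5*, -2:-1/4, -5:-1/1
  | [5] O move#3: -1:-1/4, -2:+1/3*, -5:+1/0
  | [3] X move#4: -1:-1/2*, -2:-1/1
  | [2] O move#5: -1:-1/1, -2:+1/0*
  | [0] end (terminal -1, X#6); searched 7 to 8
X moving scores +1; X passing scores -1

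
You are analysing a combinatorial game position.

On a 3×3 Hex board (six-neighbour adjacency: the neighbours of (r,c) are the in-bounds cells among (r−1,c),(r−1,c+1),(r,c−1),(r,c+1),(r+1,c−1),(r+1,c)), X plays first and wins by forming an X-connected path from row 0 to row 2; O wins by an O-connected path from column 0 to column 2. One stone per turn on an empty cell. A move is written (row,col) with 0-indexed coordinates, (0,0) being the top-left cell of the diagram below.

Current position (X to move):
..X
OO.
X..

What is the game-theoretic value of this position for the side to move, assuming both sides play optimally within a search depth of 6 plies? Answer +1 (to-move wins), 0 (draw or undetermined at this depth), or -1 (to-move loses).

ply 1, X at ..X/OO./X.. | (0,0)=-1→X.X/OO./X..; (0,1)=-1→.XX/OO./X..; (1,2)=+1→..X/OOX/X..*; (2,1)=-1→..X/OO./XX.; (2,2)=-1→..X/OO./X.X
ply 2, O at ..X/OOX/X.. | (0,0)=-1→O.X/OOX/X..*; (0,1)=-1→.OX/OOX/X..; (2,1)=-1→..X/OOX/XO.; (2,2)=-1→..X/OOX/X.O
ply 3, X at O.X/OOX/X.. | (0,1)=+1→OXX/OOX/X..*; (2,1)=+1→O.X/OOX/XX.; (2,2)=+1→O.X/OOX/X.X
ply 4, O at OXX/OOX/X.. | (2,1)=-1→OXX/OOX/XO.*; (2,2)=-1→OXX/OOX/X.O
ply 5, X at OXX/OOX/XO. | (2,2)=+1→OXX/OOX/XOX*
ply 6: OXX/OOX/XOX is terminal -1 (O); from ..X/OO./X.. depth 6

value(..X/OO./X.., X) = +1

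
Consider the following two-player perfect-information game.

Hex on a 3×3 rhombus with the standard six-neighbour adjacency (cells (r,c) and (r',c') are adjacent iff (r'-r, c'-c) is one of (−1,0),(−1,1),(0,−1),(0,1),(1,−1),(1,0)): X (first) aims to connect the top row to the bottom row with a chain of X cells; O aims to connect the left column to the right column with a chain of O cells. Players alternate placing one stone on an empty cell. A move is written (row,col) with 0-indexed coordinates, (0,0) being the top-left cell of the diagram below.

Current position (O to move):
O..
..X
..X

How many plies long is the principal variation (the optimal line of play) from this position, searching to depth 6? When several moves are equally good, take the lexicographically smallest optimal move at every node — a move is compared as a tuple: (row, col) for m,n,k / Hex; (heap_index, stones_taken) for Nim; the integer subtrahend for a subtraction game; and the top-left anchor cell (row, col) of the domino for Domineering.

PV length from [O../..X/..X]: 5 plies

[O../..X/..X] O move#1: (0,1):-1/OO./..X/..X, (0,2):+1/O.O/..X/..X*, (1,0):-1/O../O.X/..X, (1,1):-1/O../.OX/..X, (2,0):-1/O../..X/O.X, (2,1):-1/O../..X/.OX
[O.O/..X/..X] X move#2: (0,1):-1/OXO/..X/..X*, (1,0):-1/O.O/X.X/..X, (1,1):-1/O.O/.XX/..X, (2,0):-1/O.O/..X/X.X, (2,1):-1/O.O/..X/.XX
[OXO/..X/..X] O move#3: (1,0):-1/OXO/O.X/..X, (1,1):+1/OXO/.OX/..X*, (2,0):-1/OXO/..X/O.X, (2,1):-1/OXO/..X/.OX
[OXO/.OX/..X] X move#4: (1,0):-1/OXO/XOX/..X*, (2,0):-1/OXO/.OX/X.X, (2,1):-1/OXO/.OX/.XX
[OXO/XOX/..X] O move#5: (2,0):+1/OXO/XOX/O.X*, (2,1):-1/OXO/XOX/.OX
[OXO/XOX/O.X] end (terminal -1, X#6); searched O../..X/..X to 6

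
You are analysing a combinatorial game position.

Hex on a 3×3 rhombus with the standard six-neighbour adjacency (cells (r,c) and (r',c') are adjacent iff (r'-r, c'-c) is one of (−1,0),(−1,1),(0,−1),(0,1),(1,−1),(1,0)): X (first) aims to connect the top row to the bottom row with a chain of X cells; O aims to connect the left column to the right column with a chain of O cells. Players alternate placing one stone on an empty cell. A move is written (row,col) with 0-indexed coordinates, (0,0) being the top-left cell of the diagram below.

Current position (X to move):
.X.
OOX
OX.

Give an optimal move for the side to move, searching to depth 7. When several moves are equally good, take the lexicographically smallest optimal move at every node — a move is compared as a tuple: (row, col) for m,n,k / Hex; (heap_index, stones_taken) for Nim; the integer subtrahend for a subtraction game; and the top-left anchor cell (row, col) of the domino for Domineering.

[.X./OOX/OX.] X move#1: (0,0):-1/XX./OOX/OX., (0,2):+1/.XX/OOX/OX.*, (2,2):-1/.X./OOX/OXX
[.XX/OOX/OX.] end (terminal -1, O#2); searched .X./OOX/OX. to 7

X's best at [.X./OOX/OX.]: (0,2)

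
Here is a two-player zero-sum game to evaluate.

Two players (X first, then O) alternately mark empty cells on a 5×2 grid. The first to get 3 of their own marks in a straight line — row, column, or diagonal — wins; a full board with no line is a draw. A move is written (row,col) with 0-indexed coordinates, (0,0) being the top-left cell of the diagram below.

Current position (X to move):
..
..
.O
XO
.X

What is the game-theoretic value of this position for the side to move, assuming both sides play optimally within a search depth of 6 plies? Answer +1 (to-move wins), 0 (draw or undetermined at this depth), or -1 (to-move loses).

value(../../.O/XO/.X, X) = 0

p1 X@[../../.O/XO/.X]: (0,0)[X./../.O/XO/.X]-1 (0,1)[.X/../.O/XO/.X]-1 (1,0)[../X./.O/XO/.X]-1 (1,1)[../.X/.O/XO/.X]+0* (2,0)[../../XO/XO/.X]-1 (4,0)[../../.O/XO/XX]-1
p2 O@[../.X/.O/XO/.X]: (0,0)[O./.X/.O/XO/.X]-1 (0,1)[.O/.X/.O/XO/.X]-1 (1,0)[../OX/.O/XO/.X]+0* (2,0)[../.X/OO/XO/.X]+0 (4,0)[../.X/.O/XO/OX]+0
p3 X@[../OX/.O/XO/.X]: (0,0)[X./OX/.O/XO/.X]+0* (0,1)[.X/OX/.O/XO/.X]+0 (2,0)[../OX/XO/XO/.X]+0 (4,0)[../OX/.O/XO/XX]+0
p4 O@[X./OX/.O/XO/.X]: (0,1)[XO/OX/.O/XO/.X]+0* (2,0)[X./OX/OO/XO/.X]+0 (4,0)[X./OX/.O/XO/OX]+0
p5 X@[XO/OX/.O/XO/.X]: (2,0)[XO/OX/XO/XO/.X]+0* (4,0)[XO/OX/.O/XO/XX]+0
p6 O@[XO/OX/XO/XO/.X]: (4,0)[XO/OX/XO/XO/OX]+0*
p7 X@[XO/OX/XO/XO/OX] terminal +0; root [../../.O/XO/.X] d6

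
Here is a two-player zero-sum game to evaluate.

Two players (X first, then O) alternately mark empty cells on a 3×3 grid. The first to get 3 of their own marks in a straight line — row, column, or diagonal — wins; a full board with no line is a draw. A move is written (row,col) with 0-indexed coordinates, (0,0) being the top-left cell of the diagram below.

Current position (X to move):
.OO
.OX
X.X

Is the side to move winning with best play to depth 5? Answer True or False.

[.OO/.OX/X.X] X move#1: (0,0):-1/XOO/.OX/X.X, (1,0):-1/.OO/XOX/X.X, (2,1):+1/.OO/.OX/XXX*
[.OO/.OX/XXX] end (terminal -1, O#2); searched .OO/.OX/X.X to 5

X winning at [.OO/.OX/X.X]: True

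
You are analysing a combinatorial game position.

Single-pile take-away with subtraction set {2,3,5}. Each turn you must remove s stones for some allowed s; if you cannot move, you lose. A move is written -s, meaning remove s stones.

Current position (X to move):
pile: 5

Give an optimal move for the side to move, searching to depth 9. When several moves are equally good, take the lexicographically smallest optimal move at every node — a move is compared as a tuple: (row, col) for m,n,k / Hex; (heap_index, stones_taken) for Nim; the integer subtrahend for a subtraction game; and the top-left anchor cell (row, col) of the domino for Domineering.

[5] X move#1: -2:-1/3, -3:-1/2, -5:+1/0*
[0] end (terminal -1, O#2); searched 5 to 9

X's best at [5]: -5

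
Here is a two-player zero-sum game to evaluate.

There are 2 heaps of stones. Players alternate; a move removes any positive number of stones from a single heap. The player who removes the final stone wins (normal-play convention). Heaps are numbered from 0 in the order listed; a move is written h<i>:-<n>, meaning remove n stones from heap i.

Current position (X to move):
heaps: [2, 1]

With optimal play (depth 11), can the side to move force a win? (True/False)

ply 1, X at (2,1) | h0:-1=+1→(1,1)*; h0:-2=-1→(0,1); h1:-1=-1→(2,0)
ply 2, O at (1,1) | h0:-1=-1→(0,1)*; h1:-1=-1→(1,0)
ply 3, X at (0,1) | h1:-1=+1→(0,0)*
ply 4: (0,0) is terminal -1 (O); from (2,1) depth 11

X winning at [(2,1)]: True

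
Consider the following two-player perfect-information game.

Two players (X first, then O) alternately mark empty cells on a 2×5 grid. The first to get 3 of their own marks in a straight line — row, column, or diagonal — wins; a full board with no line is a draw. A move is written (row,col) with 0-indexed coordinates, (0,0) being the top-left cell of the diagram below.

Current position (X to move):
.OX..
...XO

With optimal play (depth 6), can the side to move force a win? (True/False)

ply 1, X at .OX../...XO | (0,0)=+0→XOX../...XO*; (0,3)=+0→.OXX./...XO; (0,4)=+0→.OX.X/...XO; (1,0)=+0→.OX../X..XO; (1,1)=+0→.OX../.X.XO; (1,2)=+0→.OX../..XXO
ply 2, O at XOX../...XO | (0,3)=+0→XOXO./...XO*; (0,4)=+0→XOX.O/...XO; (1,0)=+0→XOX../O..XO; (1,1)=+0→XOX../.O.XO; (1,2)=+0→XOX../..OXO
ply 3, X at XOXO./...XO | (0,4)=+0→XOXOX/...XO*; (1,0)=+0→XOXO./X..XO; (1,1)=+0→XOXO./.X.XO; (1,2)=+0→XOXO./..XXO
ply 4, O at XOXOX/...XO | (1,0)=+0→XOXOX/O..XO*; (1,1)=+0→XOXOX/.O.XO; (1,2)=+0→XOXOX/..OXO
ply 5, X at XOXOX/O..XO | (1,1)=+0→XOXOX/OX.XO*; (1,2)=+0→XOXOX/O.XXO
ply 6, O at XOXOX/OX.XO | (1,2)=+0→XOXOX/OXOXO*
ply 7: XOXOX/OXOXO is terminal +0 (X); from .OX../...XO depth 6

X winning at [.OX../...XO]: False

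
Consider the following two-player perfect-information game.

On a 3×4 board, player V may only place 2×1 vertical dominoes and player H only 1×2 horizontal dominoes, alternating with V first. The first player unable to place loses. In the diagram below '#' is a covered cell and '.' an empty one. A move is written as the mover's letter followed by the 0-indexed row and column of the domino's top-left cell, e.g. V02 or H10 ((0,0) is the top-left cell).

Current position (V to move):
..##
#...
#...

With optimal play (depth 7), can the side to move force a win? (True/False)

V winning at [..##/#.../#...]: True

[..##/#.../#...] V move#1: V01:-1/.###/##../#..., V11:-1/..##/##../##.., V12:+1/..##/#.#./#.#.*, V13:-1/..##/#..#/#..#
[..##/#.#./#.#.] H move#2: H00:-1/####/#.#./#.#.*
[####/#.#./#.#.] V move#3: V11:+1/####/###./###.*, V13:+1/####/#.##/#.##
[####/###./###.] end (terminal -1, H#4); searched ..##/#.../#... to 7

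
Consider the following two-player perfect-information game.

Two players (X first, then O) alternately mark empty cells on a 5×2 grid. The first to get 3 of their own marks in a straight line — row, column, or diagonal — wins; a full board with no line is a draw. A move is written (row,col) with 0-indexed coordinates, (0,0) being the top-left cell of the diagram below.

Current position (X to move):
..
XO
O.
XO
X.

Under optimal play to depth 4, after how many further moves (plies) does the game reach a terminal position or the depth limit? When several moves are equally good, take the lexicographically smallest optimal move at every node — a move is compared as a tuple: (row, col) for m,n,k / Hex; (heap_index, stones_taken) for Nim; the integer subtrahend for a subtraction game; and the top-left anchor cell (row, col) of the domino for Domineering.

PV length from [../XO/O./XO/X.]: 4 plies

[../XO/O./XO/X.] X move#1: (0,0):-1/X./XO/O./XO/X., (0,1):-1/.X/XO/O./XO/X., (2,1):+0/../XO/OX/XO/X.*, (4,1):-1/../XO/O./XO/XX
[../XO/OX/XO/X.] O move#2: (0,0):+0/O./XO/OX/XO/X.*, (0,1):+0/.O/XO/OX/XO/X., (4,1):+0/../XO/OX/XO/XO
[O./XO/OX/XO/X.] X move#3: (0,1):+0/OX/XO/OX/XO/X.*, (4,1):+0/O./XO/OX/XO/XX
[OX/XO/OX/XO/X.] O move#4: (4,1):+0/OX/XO/OX/XO/XO*
[OX/XO/OX/XO/XO] end (terminal +0, X#5); searched ../XO/O./XO/X. to 4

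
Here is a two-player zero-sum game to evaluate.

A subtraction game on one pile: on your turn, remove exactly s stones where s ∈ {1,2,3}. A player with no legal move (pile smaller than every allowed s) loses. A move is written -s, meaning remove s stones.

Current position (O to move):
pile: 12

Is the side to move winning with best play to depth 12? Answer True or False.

O winning at [12]: False

ply 1, O at 12 | -1=-1→11*; -2=-1→10; -3=-1→9
ply 2, X at 11 | -1=-1→10; -2=-1→9; -3=+1→8*
ply 3, O at 8 | -1=-1→7*; -2=-1→6; -3=-1→5
ply 4, X at 7 | -1=-1→6; -2=-1→5; -3=+1→4*
ply 5, O at 4 | -1=-1→3*; -2=-1→2; -3=-1→1
ply 6, X at 3 | -1=-1→2; -2=-1→1; -3=+1→0*
ply 7: 0 is terminal -1 (O); from 12 depth 12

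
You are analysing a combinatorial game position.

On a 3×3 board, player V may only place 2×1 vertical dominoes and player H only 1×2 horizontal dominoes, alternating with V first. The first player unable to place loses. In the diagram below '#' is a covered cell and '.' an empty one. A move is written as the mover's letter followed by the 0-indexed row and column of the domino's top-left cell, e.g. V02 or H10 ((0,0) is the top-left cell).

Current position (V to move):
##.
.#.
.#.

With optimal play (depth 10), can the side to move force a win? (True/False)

V winning at [##./.#./.#.]: True

p1 V@[##./.#./.#.]: V02[###/.##/.#.]+1* V10[##./##./##.]+1 V12[##./.##/.##]+1
p2 H@[###/.##/.#.] terminal -1; root [##./.#./.#.] d10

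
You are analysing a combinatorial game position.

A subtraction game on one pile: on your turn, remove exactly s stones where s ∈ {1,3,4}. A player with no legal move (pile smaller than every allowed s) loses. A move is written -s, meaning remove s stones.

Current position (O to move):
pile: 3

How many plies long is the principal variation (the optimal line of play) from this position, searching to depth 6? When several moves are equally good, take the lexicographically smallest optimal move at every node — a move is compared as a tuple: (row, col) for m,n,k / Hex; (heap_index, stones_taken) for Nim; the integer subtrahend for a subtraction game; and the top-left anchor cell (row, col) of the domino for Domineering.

[3] O move#1: -1:+1/2*, -3:+1/0
[2] X move#2: -1:-1/1*
[1] O move#3: -1:+1/0*
[0] end (terminal -1, X#4); searched 3 to 6

PV length from [3]: 3 plies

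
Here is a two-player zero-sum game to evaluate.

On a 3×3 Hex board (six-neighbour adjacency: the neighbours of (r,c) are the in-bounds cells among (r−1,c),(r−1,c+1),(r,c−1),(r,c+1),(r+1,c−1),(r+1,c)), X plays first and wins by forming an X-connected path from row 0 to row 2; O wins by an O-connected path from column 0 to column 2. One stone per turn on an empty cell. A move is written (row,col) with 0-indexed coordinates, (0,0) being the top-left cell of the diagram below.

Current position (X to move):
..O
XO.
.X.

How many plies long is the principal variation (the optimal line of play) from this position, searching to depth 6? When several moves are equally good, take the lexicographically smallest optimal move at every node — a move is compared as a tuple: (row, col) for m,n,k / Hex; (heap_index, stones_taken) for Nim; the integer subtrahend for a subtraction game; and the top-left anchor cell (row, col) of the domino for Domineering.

PV length from [..O/XO./.X.]: 3 plies

ply 1, X at ..O/XO./.X. | (0,0)=-1→X.O/XO./.X.; (0,1)=-1→.XO/XO./.X.; (1,2)=-1→..O/XOX/.X.; (2,0)=+1→..O/XO./XX.*; (2,2)=-1→..O/XO./.XX
ply 2, O at ..O/XO./XX. | (0,0)=-1→O.O/XO./XX.*; (0,1)=-1→.OO/XO./XX.; (1,2)=-1→..O/XOO/XX.; (2,2)=-1→..O/XO./XXO
ply 3, X at O.O/XO./XX. | (0,1)=+1→OXO/XO./XX.*; (1,2)=-1→O.O/XOX/XX.; (2,2)=-1→O.O/XO./XXX
ply 4: OXO/XO./XX. is terminal -1 (O); from ..O/XO./.X. depth 6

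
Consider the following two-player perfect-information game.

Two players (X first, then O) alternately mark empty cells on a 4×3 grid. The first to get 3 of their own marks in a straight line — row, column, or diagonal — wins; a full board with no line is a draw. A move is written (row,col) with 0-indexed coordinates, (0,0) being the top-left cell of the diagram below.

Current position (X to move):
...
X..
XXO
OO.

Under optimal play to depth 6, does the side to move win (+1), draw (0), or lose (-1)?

value(.../X../XXO/OO., X) = +1

[.../X../XXO/OO.] X move#1: (0,0):+1/X../X../XXO/OO.*, (0,1):-1/.X./X../XXO/OO., (0,2):-1/..X/X../XXO/OO., (1,1):-1/.../XX./XXO/OO., (1,2):-1/.../X.X/XXO/OO., (3,2):+1/.../X../XXO/OOX
[X../X../XXO/OO.] end (terminal -1, O#2); searched .../X../XXO/OO. to 6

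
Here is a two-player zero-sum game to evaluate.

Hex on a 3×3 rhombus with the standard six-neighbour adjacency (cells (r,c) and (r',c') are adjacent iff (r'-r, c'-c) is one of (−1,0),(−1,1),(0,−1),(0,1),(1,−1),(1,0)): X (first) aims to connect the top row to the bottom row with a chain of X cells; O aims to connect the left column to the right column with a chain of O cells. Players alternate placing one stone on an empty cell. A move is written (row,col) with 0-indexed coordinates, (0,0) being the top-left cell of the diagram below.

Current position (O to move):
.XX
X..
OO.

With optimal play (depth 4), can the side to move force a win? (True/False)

[.XX/X../OO.] O move#1: (0,0):+1/OXX/X../OO.*, (1,1):+1/.XX/XO./OO., (1,2):+1/.XX/X.O/OO., (2,2):+1/.XX/X../OOO
[OXX/X../OO.] X move#2: (1,1):-1/OXX/XX./OO.*, (1,2):-1/OXX/X.X/OO., (2,2):-1/OXX/X../OOX
[OXX/XX./OO.] O move#3: (1,2):+1/OXX/XXO/OO.*, (2,2):+1/OXX/XX./OOO
[OXX/XXO/OO.] end (terminal -1, X#4); searched .XX/X../OO. to 4

O winning at [.XX/X../OO.]: True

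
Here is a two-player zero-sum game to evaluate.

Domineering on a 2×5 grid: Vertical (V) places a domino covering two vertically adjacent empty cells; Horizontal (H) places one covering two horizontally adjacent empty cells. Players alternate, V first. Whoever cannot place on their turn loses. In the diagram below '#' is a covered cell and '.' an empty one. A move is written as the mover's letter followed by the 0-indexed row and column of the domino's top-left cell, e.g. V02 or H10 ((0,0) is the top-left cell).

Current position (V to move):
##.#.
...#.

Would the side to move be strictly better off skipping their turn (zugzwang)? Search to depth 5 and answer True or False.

[##.#./...#.] V move#1: V02:+1/####./..##.*, V04:-1/##.##/...##
[####./..##.] H move#2: H10:-1/####./####.*
[####./####.] V move#3: V04:+1/#####/#####*
[#####/#####] end (terminal -1, H#4); searched ##.#./...#. to 5
if V skipped the turn, H would face:
~ [##.#./...#.] H move#1: H10:-1/##.#./##.#.*, H11:-1/##.#./.###.
~ [##.#./##.#.] V move#2: V02:+1/####./####.*, V04:+1/##.##/##.##
~ [####./####.] end (terminal -1, H#3); searched ##.#./...#. to 5
compare (V): move=+1 vs pass=+1

zugzwang(##.#./...#., V) = False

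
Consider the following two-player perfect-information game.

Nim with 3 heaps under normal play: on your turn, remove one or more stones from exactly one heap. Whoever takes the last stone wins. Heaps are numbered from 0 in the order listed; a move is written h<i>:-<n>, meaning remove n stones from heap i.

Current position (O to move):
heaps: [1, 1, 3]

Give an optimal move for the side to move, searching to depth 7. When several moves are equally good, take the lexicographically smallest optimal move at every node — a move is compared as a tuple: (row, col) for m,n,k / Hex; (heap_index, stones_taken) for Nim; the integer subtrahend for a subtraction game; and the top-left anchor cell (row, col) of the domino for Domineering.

[(1,1,3)] O move#1: h0:-1:-1/(0,1,3), h1:-1:-1/(1,0,3), h2:-1:-1/(1,1,2), h2:-2:-1/(1,1,1), h2:-3:+1/(1,1,0)*
[(1,1,0)] X move#2: h0:-1:-1/(0,1,0)*, h1:-1:-1/(1,0,0)
[(0,1,0)] O move#3: h1:-1:+1/(0,0,0)*
[(0,0,0)] end (terminal -1, X#4); searched (1,1,3) to 7

O's best at [(1,1,3)]: h2:-3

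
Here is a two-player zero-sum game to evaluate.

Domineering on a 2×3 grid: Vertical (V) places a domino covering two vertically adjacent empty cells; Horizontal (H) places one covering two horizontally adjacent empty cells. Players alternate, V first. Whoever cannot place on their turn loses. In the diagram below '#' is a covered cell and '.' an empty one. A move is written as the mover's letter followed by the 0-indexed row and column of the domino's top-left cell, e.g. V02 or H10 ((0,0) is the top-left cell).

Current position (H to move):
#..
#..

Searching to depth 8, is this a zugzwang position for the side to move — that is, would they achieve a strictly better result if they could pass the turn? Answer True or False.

ply 1, H at #../#.. | H01=+1→###/#..*; H11=+1→#../###
ply 2: ###/#.. is terminal -1 (V); from #../#.. depth 8
if H skipped the turn, V would face:
~ ply 1, V at #../#.. | V01=+1→##./##.*; V02=+1→#.#/#.#
~ ply 2: ##./##. is terminal -1 (H); from #../#.. depth 8
compare (H): move=+1 vs pass=-1

zugzwang(#../#.., H) = False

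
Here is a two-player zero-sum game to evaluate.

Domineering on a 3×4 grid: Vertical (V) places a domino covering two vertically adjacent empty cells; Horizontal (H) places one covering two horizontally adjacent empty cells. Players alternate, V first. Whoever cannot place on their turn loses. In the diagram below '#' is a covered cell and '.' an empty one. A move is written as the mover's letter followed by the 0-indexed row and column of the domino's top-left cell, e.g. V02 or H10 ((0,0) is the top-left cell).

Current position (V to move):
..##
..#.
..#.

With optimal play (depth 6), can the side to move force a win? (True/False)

p1 V@[..##/..#./..#.]: V00[#.##/#.#./..#.]+1* V01[.###/.##./..#.]+1 V10[..##/#.#./#.#.]+1 V11[..##/.##./.##.]+1 V13[..##/..##/..##]-1
p2 H@[#.##/#.#./..#.]: H20[#.##/#.#./###.]-1*
p3 V@[#.##/#.#./###.]: V01[####/###./###.]+1* V13[#.##/#.##/####]+1
p4 H@[####/###./###.] terminal -1; root [..##/..#./..#.] d6

V winning at [..##/..#./..#.]: True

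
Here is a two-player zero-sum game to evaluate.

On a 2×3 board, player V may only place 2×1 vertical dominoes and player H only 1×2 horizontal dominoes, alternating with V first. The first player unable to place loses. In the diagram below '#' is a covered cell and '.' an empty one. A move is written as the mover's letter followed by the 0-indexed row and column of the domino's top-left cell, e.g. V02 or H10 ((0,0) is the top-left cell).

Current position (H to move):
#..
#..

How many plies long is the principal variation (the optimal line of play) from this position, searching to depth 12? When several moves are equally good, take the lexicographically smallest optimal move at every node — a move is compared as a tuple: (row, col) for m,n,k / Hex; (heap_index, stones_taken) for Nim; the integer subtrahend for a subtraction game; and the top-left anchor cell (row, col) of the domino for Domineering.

[#../#..] H move#1: H01:+1/###/#..*, H11:+1/#../###
[###/#..] end (terminal -1, V#2); searched #../#.. to 12

PV length from [#../#..]: 1 ply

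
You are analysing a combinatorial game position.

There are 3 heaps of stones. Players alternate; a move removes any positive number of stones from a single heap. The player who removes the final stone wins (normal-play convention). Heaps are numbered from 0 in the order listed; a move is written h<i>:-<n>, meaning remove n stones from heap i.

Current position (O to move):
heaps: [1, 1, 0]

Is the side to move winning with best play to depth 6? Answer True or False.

O winning at [(1,1,0)]: False

ply 1, O at (1,1,0) | h0:-1=-1→(0,1,0)*; h1:-1=-1→(1,0,0)
ply 2, X at (0,1,0) | h1:-1=+1→(0,0,0)*
ply 3: (0,0,0) is terminal -1 (O); from (1,1,0) depth 6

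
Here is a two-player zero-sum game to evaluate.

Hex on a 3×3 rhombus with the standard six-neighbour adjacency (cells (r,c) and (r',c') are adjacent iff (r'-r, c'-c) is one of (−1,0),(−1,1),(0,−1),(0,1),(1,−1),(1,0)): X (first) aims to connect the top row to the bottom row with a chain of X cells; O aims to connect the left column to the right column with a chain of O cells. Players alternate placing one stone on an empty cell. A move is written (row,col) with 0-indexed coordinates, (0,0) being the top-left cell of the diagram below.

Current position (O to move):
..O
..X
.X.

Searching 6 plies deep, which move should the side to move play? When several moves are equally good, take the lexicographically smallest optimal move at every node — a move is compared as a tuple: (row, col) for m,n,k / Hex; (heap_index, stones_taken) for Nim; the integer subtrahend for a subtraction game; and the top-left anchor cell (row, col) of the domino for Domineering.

p1 O@[..O/..X/.X.]: (0,0)[O.O/..X/.X.]+1* (0,1)[.OO/..X/.X.]+1 (1,0)[..O/O.X/.X.]+1 (1,1)[..O/.OX/.X.]+1 (2,0)[..O/..X/OX.]+1 (2,2)[..O/..X/.XO]-1
p2 X@[O.O/..X/.X.]: (0,1)[OXO/..X/.X.]-1* (1,0)[O.O/X.X/.X.]-1 (1,1)[O.O/.XX/.X.]-1 (2,0)[O.O/..X/XX.]-1 (2,2)[O.O/..X/.XX]-1
p3 O@[OXO/..X/.X.]: (1,0)[OXO/O.X/.X.]-1 (1,1)[OXO/.OX/.X.]+1* (2,0)[OXO/..X/OX.]-1 (2,2)[OXO/..X/.XO]-1
p4 X@[OXO/.OX/.X.]: (1,0)[OXO/XOX/.X.]-1* (2,0)[OXO/.OX/XX.]-1 (2,2)[OXO/.OX/.XX]-1
p5 O@[OXO/XOX/.X.]: (2,0)[OXO/XOX/OX.]+1* (2,2)[OXO/XOX/.XO]-1
p6 X@[OXO/XOX/OX.] terminal -1; root [..O/..X/.X.] d6

O's best at [..O/..X/.X.]: (0,0)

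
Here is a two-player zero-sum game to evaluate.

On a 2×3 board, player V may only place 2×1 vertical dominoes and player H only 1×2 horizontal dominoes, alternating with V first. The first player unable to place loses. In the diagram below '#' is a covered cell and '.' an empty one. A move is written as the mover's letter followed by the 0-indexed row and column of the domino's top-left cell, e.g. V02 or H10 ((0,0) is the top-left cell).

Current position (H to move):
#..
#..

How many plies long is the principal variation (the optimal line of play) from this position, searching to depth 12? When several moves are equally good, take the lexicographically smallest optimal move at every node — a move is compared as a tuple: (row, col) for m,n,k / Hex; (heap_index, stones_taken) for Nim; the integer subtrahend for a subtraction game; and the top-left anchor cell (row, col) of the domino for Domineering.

ply 1, H at #../#.. | H01=+1→###/#..*; H11=+1→#../###
ply 2: ###/#.. is terminal -1 (V); from #../#.. depth 12

PV length from [#../#..]: 1 ply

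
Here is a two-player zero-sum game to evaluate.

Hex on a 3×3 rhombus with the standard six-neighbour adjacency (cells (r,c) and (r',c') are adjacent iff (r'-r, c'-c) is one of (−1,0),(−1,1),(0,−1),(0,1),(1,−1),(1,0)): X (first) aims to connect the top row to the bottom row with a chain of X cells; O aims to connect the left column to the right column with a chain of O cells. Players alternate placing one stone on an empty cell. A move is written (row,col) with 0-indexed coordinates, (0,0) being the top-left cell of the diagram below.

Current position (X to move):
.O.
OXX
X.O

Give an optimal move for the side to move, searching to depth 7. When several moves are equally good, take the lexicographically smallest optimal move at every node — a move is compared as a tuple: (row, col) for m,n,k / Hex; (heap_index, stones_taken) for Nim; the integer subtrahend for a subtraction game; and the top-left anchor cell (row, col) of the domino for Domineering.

X's best at [.O./OXX/X.O]: (0,2)

[.O./OXX/X.O] X move#1: (0,0):-1/XO./OXX/X.O, (0,2):+1/.OX/OXX/X.O*, (2,1):-1/.O./OXX/XXO
[.OX/OXX/X.O] end (terminal -1, O#2); searched .O./OXX/X.O to 7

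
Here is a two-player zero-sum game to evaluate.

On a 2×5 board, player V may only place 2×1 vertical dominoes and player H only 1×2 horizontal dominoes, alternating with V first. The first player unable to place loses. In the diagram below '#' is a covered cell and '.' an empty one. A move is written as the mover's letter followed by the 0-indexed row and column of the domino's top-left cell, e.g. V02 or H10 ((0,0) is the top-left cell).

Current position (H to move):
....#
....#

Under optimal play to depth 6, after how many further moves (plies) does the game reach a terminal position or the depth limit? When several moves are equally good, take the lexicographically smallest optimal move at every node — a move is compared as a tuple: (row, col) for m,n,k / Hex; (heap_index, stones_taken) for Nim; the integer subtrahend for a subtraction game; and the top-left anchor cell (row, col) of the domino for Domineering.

PV length from [....#/....#]: 3 plies

ply 1, H at ....#/....# | H00=-1→##..#/....#; H01=+1→.##.#/....#*; H02=-1→..###/....#; H10=-1→....#/##..#; H11=+1→....#/.##.#; H12=-1→....#/..###
ply 2, V at .##.#/....# | V00=-1→###.#/#...#*; V03=-1→.####/...##
ply 3, H at ###.#/#...# | H11=-1→###.#/###.#; H12=+1→###.#/#.###*
ply 4: ###.#/#.### is terminal -1 (V); from ....#/....# depth 6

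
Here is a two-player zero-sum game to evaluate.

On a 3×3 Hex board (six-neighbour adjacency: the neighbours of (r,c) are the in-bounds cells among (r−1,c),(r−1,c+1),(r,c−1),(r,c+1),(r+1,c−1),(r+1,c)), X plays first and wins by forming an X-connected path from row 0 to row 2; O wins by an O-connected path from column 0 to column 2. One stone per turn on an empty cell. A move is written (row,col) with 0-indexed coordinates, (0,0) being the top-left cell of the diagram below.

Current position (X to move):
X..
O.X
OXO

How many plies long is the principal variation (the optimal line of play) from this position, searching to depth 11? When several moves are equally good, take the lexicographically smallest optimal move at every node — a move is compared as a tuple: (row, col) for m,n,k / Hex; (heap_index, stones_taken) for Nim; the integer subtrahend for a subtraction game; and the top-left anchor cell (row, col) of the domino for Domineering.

PV length from [X../O.X/OXO]: 3 plies

[X../O.X/OXO] X move#1: (0,1):+1/XX./O.X/OXO*, (0,2):+1/X.X/O.X/OXO, (1,1):+1/X../OXX/OXO
[XX./O.X/OXO] O move#2: (0,2):-1/XXO/O.X/OXO*, (1,1):-1/XX./OOX/OXO
[XXO/O.X/OXO] X move#3: (1,1):+1/XXO/OXX/OXO*
[XXO/OXX/OXO] end (terminal -1, O#4); searched X../O.X/OXO to 11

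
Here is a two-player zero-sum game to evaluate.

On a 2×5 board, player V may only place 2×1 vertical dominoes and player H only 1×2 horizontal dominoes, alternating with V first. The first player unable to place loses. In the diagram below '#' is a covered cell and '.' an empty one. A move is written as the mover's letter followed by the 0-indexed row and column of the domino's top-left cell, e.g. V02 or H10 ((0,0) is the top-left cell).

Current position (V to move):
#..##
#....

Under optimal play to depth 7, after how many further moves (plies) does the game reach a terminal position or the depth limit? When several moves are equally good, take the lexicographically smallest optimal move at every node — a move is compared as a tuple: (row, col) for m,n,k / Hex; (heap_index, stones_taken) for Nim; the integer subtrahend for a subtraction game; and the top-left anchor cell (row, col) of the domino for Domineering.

[#..##/#....] V move#1: V01:-1/##.##/##..., V02:+1/#.###/#.#..*
[#.###/#.#..] H move#2: H13:-1/#.###/#.###*
[#.###/#.###] V move#3: V01:+1/#####/#####*
[#####/#####] end (terminal -1, H#4); searched #..##/#.... to 7

PV length from [#..##/#....]: 3 plies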